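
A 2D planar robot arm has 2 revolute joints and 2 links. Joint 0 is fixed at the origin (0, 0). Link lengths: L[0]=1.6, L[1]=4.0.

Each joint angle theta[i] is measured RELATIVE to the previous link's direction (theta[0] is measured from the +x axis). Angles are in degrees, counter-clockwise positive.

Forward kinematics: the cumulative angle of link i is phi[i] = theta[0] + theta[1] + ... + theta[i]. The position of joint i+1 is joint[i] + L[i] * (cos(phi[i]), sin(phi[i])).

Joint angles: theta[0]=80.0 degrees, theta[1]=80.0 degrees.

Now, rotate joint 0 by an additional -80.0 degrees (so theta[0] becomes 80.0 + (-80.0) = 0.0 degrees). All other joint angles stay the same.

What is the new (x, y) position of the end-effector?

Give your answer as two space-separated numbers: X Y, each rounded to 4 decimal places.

joint[0] = (0.0000, 0.0000)  (base)
link 0: phi[0] = 0 = 0 deg
  cos(0 deg) = 1.0000, sin(0 deg) = 0.0000
  joint[1] = (0.0000, 0.0000) + 1.6 * (1.0000, 0.0000) = (0.0000 + 1.6000, 0.0000 + 0.0000) = (1.6000, 0.0000)
link 1: phi[1] = 0 + 80 = 80 deg
  cos(80 deg) = 0.1736, sin(80 deg) = 0.9848
  joint[2] = (1.6000, 0.0000) + 4 * (0.1736, 0.9848) = (1.6000 + 0.6946, 0.0000 + 3.9392) = (2.2946, 3.9392)
End effector: (2.2946, 3.9392)

Answer: 2.2946 3.9392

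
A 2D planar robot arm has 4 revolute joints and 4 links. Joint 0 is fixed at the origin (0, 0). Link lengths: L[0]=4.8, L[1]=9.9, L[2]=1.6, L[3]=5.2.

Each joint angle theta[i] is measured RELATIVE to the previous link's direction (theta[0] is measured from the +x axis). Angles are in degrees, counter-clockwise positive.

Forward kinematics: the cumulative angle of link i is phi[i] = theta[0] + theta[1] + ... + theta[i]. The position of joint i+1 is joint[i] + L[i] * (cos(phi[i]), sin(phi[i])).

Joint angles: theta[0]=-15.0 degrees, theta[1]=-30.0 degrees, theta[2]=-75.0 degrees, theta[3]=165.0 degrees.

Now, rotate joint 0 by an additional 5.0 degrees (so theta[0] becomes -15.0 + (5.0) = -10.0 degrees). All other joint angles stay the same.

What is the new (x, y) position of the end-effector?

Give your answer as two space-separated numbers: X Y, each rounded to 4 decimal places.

Answer: 14.9772 -4.6638

Derivation:
joint[0] = (0.0000, 0.0000)  (base)
link 0: phi[0] = -10 = -10 deg
  cos(-10 deg) = 0.9848, sin(-10 deg) = -0.1736
  joint[1] = (0.0000, 0.0000) + 4.8 * (0.9848, -0.1736) = (0.0000 + 4.7271, 0.0000 + -0.8335) = (4.7271, -0.8335)
link 1: phi[1] = -10 + -30 = -40 deg
  cos(-40 deg) = 0.7660, sin(-40 deg) = -0.6428
  joint[2] = (4.7271, -0.8335) + 9.9 * (0.7660, -0.6428) = (4.7271 + 7.5838, -0.8335 + -6.3636) = (12.3109, -7.1971)
link 2: phi[2] = -10 + -30 + -75 = -115 deg
  cos(-115 deg) = -0.4226, sin(-115 deg) = -0.9063
  joint[3] = (12.3109, -7.1971) + 1.6 * (-0.4226, -0.9063) = (12.3109 + -0.6762, -7.1971 + -1.4501) = (11.6347, -8.6472)
link 3: phi[3] = -10 + -30 + -75 + 165 = 50 deg
  cos(50 deg) = 0.6428, sin(50 deg) = 0.7660
  joint[4] = (11.6347, -8.6472) + 5.2 * (0.6428, 0.7660) = (11.6347 + 3.3425, -8.6472 + 3.9834) = (14.9772, -4.6638)
End effector: (14.9772, -4.6638)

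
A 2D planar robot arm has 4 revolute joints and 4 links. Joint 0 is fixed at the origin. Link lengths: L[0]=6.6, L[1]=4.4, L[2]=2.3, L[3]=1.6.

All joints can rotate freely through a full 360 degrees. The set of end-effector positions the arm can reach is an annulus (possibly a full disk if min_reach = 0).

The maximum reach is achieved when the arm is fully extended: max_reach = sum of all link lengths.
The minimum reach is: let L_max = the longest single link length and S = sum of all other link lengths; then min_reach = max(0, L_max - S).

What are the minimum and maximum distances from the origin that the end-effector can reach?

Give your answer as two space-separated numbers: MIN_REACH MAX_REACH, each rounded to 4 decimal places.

Link lengths: [6.6, 4.4, 2.3, 1.6]
max_reach = 6.6 + 4.4 + 2.3 + 1.6 = 14.9
L_max = max([6.6, 4.4, 2.3, 1.6]) = 6.6
S (sum of others) = 14.9 - 6.6 = 8.3
min_reach = max(0, 6.6 - 8.3) = max(0, -1.7) = 0

Answer: 0.0000 14.9000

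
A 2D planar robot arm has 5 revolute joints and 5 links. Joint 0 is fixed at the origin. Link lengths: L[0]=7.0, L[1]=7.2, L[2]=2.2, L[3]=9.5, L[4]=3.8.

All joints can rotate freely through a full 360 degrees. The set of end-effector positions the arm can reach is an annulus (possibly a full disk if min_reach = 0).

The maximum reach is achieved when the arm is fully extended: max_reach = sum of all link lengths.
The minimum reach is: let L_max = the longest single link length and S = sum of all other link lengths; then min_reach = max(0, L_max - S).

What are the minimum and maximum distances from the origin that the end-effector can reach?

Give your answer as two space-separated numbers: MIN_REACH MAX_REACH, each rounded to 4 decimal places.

Answer: 0.0000 29.7000

Derivation:
Link lengths: [7.0, 7.2, 2.2, 9.5, 3.8]
max_reach = 7 + 7.2 + 2.2 + 9.5 + 3.8 = 29.7
L_max = max([7.0, 7.2, 2.2, 9.5, 3.8]) = 9.5
S (sum of others) = 29.7 - 9.5 = 20.2
min_reach = max(0, 9.5 - 20.2) = max(0, -10.7) = 0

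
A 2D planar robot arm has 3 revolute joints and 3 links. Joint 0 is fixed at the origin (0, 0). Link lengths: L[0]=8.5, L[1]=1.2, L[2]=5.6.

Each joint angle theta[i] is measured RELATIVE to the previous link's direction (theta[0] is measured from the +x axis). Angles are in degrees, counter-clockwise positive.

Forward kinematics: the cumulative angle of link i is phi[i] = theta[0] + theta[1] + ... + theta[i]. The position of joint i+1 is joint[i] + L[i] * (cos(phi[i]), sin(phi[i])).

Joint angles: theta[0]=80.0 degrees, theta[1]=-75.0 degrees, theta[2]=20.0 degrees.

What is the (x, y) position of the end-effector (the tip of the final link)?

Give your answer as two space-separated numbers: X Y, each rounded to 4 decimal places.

joint[0] = (0.0000, 0.0000)  (base)
link 0: phi[0] = 80 = 80 deg
  cos(80 deg) = 0.1736, sin(80 deg) = 0.9848
  joint[1] = (0.0000, 0.0000) + 8.5 * (0.1736, 0.9848) = (0.0000 + 1.4760, 0.0000 + 8.3709) = (1.4760, 8.3709)
link 1: phi[1] = 80 + -75 = 5 deg
  cos(5 deg) = 0.9962, sin(5 deg) = 0.0872
  joint[2] = (1.4760, 8.3709) + 1.2 * (0.9962, 0.0872) = (1.4760 + 1.1954, 8.3709 + 0.1046) = (2.6714, 8.4755)
link 2: phi[2] = 80 + -75 + 20 = 25 deg
  cos(25 deg) = 0.9063, sin(25 deg) = 0.4226
  joint[3] = (2.6714, 8.4755) + 5.6 * (0.9063, 0.4226) = (2.6714 + 5.0753, 8.4755 + 2.3667) = (7.7468, 10.8421)
End effector: (7.7468, 10.8421)

Answer: 7.7468 10.8421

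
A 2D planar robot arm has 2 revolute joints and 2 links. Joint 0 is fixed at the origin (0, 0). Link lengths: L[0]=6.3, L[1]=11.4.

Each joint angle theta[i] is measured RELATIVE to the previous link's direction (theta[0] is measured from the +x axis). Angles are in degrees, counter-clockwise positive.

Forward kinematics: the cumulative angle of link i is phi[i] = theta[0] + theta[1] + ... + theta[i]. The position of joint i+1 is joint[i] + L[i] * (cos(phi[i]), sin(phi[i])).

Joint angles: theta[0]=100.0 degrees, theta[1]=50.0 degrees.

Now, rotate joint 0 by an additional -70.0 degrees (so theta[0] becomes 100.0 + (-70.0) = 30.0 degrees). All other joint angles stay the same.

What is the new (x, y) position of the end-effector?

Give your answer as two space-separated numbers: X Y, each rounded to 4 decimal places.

Answer: 7.4355 14.3768

Derivation:
joint[0] = (0.0000, 0.0000)  (base)
link 0: phi[0] = 30 = 30 deg
  cos(30 deg) = 0.8660, sin(30 deg) = 0.5000
  joint[1] = (0.0000, 0.0000) + 6.3 * (0.8660, 0.5000) = (0.0000 + 5.4560, 0.0000 + 3.1500) = (5.4560, 3.1500)
link 1: phi[1] = 30 + 50 = 80 deg
  cos(80 deg) = 0.1736, sin(80 deg) = 0.9848
  joint[2] = (5.4560, 3.1500) + 11.4 * (0.1736, 0.9848) = (5.4560 + 1.9796, 3.1500 + 11.2268) = (7.4355, 14.3768)
End effector: (7.4355, 14.3768)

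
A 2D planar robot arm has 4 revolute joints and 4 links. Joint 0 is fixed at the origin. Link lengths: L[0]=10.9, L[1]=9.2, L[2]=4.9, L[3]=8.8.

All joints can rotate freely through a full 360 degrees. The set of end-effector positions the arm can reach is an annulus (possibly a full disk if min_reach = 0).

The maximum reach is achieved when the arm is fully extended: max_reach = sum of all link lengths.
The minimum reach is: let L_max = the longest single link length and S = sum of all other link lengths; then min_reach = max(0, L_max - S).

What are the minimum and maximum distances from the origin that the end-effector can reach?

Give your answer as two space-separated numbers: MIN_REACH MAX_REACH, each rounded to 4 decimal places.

Link lengths: [10.9, 9.2, 4.9, 8.8]
max_reach = 10.9 + 9.2 + 4.9 + 8.8 = 33.8
L_max = max([10.9, 9.2, 4.9, 8.8]) = 10.9
S (sum of others) = 33.8 - 10.9 = 22.9
min_reach = max(0, 10.9 - 22.9) = max(0, -12) = 0

Answer: 0.0000 33.8000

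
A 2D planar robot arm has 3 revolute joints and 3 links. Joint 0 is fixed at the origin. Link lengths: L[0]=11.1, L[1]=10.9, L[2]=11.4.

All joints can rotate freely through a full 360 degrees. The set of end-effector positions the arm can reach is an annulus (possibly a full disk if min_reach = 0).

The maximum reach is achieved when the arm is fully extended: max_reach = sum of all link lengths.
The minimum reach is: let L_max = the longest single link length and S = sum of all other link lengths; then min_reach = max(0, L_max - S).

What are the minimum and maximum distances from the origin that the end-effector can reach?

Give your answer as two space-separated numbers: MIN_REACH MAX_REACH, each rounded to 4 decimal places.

Link lengths: [11.1, 10.9, 11.4]
max_reach = 11.1 + 10.9 + 11.4 = 33.4
L_max = max([11.1, 10.9, 11.4]) = 11.4
S (sum of others) = 33.4 - 11.4 = 22
min_reach = max(0, 11.4 - 22) = max(0, -10.6) = 0

Answer: 0.0000 33.4000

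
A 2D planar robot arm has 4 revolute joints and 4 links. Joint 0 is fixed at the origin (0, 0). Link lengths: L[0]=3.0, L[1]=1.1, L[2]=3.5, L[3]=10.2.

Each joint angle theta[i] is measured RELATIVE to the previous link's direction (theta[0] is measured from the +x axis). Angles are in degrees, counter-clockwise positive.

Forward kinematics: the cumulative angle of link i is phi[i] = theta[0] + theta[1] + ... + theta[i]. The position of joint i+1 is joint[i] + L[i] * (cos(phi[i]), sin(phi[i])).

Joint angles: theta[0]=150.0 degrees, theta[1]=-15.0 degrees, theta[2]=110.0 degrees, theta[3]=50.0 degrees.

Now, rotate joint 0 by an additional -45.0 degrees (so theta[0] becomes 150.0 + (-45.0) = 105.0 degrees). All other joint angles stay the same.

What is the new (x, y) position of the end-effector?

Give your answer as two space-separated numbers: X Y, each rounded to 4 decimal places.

joint[0] = (0.0000, 0.0000)  (base)
link 0: phi[0] = 105 = 105 deg
  cos(105 deg) = -0.2588, sin(105 deg) = 0.9659
  joint[1] = (0.0000, 0.0000) + 3 * (-0.2588, 0.9659) = (0.0000 + -0.7765, 0.0000 + 2.8978) = (-0.7765, 2.8978)
link 1: phi[1] = 105 + -15 = 90 deg
  cos(90 deg) = 0.0000, sin(90 deg) = 1.0000
  joint[2] = (-0.7765, 2.8978) + 1.1 * (0.0000, 1.0000) = (-0.7765 + 0.0000, 2.8978 + 1.1000) = (-0.7765, 3.9978)
link 2: phi[2] = 105 + -15 + 110 = 200 deg
  cos(200 deg) = -0.9397, sin(200 deg) = -0.3420
  joint[3] = (-0.7765, 3.9978) + 3.5 * (-0.9397, -0.3420) = (-0.7765 + -3.2889, 3.9978 + -1.1971) = (-4.0654, 2.8007)
link 3: phi[3] = 105 + -15 + 110 + 50 = 250 deg
  cos(250 deg) = -0.3420, sin(250 deg) = -0.9397
  joint[4] = (-4.0654, 2.8007) + 10.2 * (-0.3420, -0.9397) = (-4.0654 + -3.4886, 2.8007 + -9.5849) = (-7.5540, -6.7842)
End effector: (-7.5540, -6.7842)

Answer: -7.5540 -6.7842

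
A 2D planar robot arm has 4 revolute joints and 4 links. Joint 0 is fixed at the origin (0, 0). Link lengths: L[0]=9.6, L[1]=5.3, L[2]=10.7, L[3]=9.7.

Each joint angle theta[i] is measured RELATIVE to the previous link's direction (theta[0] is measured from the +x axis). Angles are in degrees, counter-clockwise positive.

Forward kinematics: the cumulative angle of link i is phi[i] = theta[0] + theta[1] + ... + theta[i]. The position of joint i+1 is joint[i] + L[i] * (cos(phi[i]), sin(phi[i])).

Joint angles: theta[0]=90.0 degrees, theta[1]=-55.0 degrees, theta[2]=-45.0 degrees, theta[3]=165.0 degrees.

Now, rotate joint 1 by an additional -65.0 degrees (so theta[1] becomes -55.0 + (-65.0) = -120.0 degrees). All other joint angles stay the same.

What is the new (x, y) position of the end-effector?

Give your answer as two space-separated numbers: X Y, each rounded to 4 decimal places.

joint[0] = (0.0000, 0.0000)  (base)
link 0: phi[0] = 90 = 90 deg
  cos(90 deg) = 0.0000, sin(90 deg) = 1.0000
  joint[1] = (0.0000, 0.0000) + 9.6 * (0.0000, 1.0000) = (0.0000 + 0.0000, 0.0000 + 9.6000) = (0.0000, 9.6000)
link 1: phi[1] = 90 + -120 = -30 deg
  cos(-30 deg) = 0.8660, sin(-30 deg) = -0.5000
  joint[2] = (0.0000, 9.6000) + 5.3 * (0.8660, -0.5000) = (0.0000 + 4.5899, 9.6000 + -2.6500) = (4.5899, 6.9500)
link 2: phi[2] = 90 + -120 + -45 = -75 deg
  cos(-75 deg) = 0.2588, sin(-75 deg) = -0.9659
  joint[3] = (4.5899, 6.9500) + 10.7 * (0.2588, -0.9659) = (4.5899 + 2.7694, 6.9500 + -10.3354) = (7.3593, -3.3854)
link 3: phi[3] = 90 + -120 + -45 + 165 = 90 deg
  cos(90 deg) = 0.0000, sin(90 deg) = 1.0000
  joint[4] = (7.3593, -3.3854) + 9.7 * (0.0000, 1.0000) = (7.3593 + 0.0000, -3.3854 + 9.7000) = (7.3593, 6.3146)
End effector: (7.3593, 6.3146)

Answer: 7.3593 6.3146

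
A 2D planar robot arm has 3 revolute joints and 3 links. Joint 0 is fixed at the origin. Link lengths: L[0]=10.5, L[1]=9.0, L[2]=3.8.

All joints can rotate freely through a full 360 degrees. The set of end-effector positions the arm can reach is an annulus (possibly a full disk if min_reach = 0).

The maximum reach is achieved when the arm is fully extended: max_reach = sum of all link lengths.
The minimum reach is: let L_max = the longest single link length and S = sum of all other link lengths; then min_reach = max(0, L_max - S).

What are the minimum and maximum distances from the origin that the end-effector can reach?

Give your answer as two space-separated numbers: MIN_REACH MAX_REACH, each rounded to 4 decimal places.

Answer: 0.0000 23.3000

Derivation:
Link lengths: [10.5, 9.0, 3.8]
max_reach = 10.5 + 9 + 3.8 = 23.3
L_max = max([10.5, 9.0, 3.8]) = 10.5
S (sum of others) = 23.3 - 10.5 = 12.8
min_reach = max(0, 10.5 - 12.8) = max(0, -2.3) = 0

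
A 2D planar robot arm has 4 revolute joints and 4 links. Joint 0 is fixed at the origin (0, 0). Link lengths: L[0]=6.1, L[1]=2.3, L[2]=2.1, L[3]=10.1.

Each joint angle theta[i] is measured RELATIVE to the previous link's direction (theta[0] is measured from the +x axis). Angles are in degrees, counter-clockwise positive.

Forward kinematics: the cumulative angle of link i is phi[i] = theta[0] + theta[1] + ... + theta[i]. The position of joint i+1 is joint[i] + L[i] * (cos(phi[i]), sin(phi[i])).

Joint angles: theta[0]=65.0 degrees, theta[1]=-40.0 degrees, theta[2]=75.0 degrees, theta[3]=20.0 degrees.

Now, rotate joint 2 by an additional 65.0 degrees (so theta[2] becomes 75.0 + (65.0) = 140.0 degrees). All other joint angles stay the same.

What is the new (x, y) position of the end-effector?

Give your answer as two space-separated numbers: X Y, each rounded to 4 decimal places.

Answer: -7.4275 6.1637

Derivation:
joint[0] = (0.0000, 0.0000)  (base)
link 0: phi[0] = 65 = 65 deg
  cos(65 deg) = 0.4226, sin(65 deg) = 0.9063
  joint[1] = (0.0000, 0.0000) + 6.1 * (0.4226, 0.9063) = (0.0000 + 2.5780, 0.0000 + 5.5285) = (2.5780, 5.5285)
link 1: phi[1] = 65 + -40 = 25 deg
  cos(25 deg) = 0.9063, sin(25 deg) = 0.4226
  joint[2] = (2.5780, 5.5285) + 2.3 * (0.9063, 0.4226) = (2.5780 + 2.0845, 5.5285 + 0.9720) = (4.6625, 6.5005)
link 2: phi[2] = 65 + -40 + 140 = 165 deg
  cos(165 deg) = -0.9659, sin(165 deg) = 0.2588
  joint[3] = (4.6625, 6.5005) + 2.1 * (-0.9659, 0.2588) = (4.6625 + -2.0284, 6.5005 + 0.5435) = (2.6340, 7.0440)
link 3: phi[3] = 65 + -40 + 140 + 20 = 185 deg
  cos(185 deg) = -0.9962, sin(185 deg) = -0.0872
  joint[4] = (2.6340, 7.0440) + 10.1 * (-0.9962, -0.0872) = (2.6340 + -10.0616, 7.0440 + -0.8803) = (-7.4275, 6.1637)
End effector: (-7.4275, 6.1637)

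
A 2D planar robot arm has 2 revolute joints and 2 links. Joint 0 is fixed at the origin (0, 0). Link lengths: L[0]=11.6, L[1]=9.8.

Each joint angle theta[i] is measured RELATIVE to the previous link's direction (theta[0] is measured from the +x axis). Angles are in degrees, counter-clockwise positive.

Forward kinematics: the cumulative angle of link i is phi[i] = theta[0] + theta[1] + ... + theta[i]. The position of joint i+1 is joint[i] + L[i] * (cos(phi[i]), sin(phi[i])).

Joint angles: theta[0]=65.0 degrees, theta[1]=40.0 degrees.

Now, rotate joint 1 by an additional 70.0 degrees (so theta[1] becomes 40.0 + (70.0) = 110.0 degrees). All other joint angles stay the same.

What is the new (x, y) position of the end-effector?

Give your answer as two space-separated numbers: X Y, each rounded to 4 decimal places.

Answer: -4.8603 11.3673

Derivation:
joint[0] = (0.0000, 0.0000)  (base)
link 0: phi[0] = 65 = 65 deg
  cos(65 deg) = 0.4226, sin(65 deg) = 0.9063
  joint[1] = (0.0000, 0.0000) + 11.6 * (0.4226, 0.9063) = (0.0000 + 4.9024, 0.0000 + 10.5132) = (4.9024, 10.5132)
link 1: phi[1] = 65 + 110 = 175 deg
  cos(175 deg) = -0.9962, sin(175 deg) = 0.0872
  joint[2] = (4.9024, 10.5132) + 9.8 * (-0.9962, 0.0872) = (4.9024 + -9.7627, 10.5132 + 0.8541) = (-4.8603, 11.3673)
End effector: (-4.8603, 11.3673)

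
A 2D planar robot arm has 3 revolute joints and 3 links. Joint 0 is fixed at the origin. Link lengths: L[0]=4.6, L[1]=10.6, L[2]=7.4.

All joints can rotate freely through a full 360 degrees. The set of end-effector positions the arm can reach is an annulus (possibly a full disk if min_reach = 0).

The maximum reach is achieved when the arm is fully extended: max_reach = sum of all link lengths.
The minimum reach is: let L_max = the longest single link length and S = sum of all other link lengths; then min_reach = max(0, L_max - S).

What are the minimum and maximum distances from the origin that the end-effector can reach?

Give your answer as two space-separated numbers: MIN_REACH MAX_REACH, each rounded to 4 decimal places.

Answer: 0.0000 22.6000

Derivation:
Link lengths: [4.6, 10.6, 7.4]
max_reach = 4.6 + 10.6 + 7.4 = 22.6
L_max = max([4.6, 10.6, 7.4]) = 10.6
S (sum of others) = 22.6 - 10.6 = 12
min_reach = max(0, 10.6 - 12) = max(0, -1.4) = 0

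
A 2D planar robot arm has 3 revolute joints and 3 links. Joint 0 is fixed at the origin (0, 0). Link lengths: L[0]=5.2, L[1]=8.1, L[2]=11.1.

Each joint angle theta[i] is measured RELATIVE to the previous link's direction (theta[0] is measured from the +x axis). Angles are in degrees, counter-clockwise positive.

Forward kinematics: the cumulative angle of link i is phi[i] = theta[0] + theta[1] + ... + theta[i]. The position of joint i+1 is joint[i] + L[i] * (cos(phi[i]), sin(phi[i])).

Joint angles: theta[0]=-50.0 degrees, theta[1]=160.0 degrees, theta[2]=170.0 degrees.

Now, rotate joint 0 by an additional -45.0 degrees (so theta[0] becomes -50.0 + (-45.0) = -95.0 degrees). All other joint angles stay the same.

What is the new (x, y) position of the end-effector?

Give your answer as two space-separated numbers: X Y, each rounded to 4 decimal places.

joint[0] = (0.0000, 0.0000)  (base)
link 0: phi[0] = -95 = -95 deg
  cos(-95 deg) = -0.0872, sin(-95 deg) = -0.9962
  joint[1] = (0.0000, 0.0000) + 5.2 * (-0.0872, -0.9962) = (0.0000 + -0.4532, 0.0000 + -5.1802) = (-0.4532, -5.1802)
link 1: phi[1] = -95 + 160 = 65 deg
  cos(65 deg) = 0.4226, sin(65 deg) = 0.9063
  joint[2] = (-0.4532, -5.1802) + 8.1 * (0.4226, 0.9063) = (-0.4532 + 3.4232, -5.1802 + 7.3411) = (2.9700, 2.1609)
link 2: phi[2] = -95 + 160 + 170 = 235 deg
  cos(235 deg) = -0.5736, sin(235 deg) = -0.8192
  joint[3] = (2.9700, 2.1609) + 11.1 * (-0.5736, -0.8192) = (2.9700 + -6.3667, 2.1609 + -9.0926) = (-3.3967, -6.9317)
End effector: (-3.3967, -6.9317)

Answer: -3.3967 -6.9317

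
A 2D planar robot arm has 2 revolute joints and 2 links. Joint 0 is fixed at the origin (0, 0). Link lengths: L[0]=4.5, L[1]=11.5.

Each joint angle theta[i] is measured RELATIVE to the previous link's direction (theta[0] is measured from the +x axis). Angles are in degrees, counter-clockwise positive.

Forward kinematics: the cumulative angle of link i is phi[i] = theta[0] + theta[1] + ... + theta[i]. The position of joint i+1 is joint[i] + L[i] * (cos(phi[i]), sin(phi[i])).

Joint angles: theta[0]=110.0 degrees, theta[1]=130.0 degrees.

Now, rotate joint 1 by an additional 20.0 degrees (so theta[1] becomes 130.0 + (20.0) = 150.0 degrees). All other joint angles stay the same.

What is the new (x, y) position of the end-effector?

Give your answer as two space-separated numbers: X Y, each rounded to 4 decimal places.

Answer: -3.5360 -7.0967

Derivation:
joint[0] = (0.0000, 0.0000)  (base)
link 0: phi[0] = 110 = 110 deg
  cos(110 deg) = -0.3420, sin(110 deg) = 0.9397
  joint[1] = (0.0000, 0.0000) + 4.5 * (-0.3420, 0.9397) = (0.0000 + -1.5391, 0.0000 + 4.2286) = (-1.5391, 4.2286)
link 1: phi[1] = 110 + 150 = 260 deg
  cos(260 deg) = -0.1736, sin(260 deg) = -0.9848
  joint[2] = (-1.5391, 4.2286) + 11.5 * (-0.1736, -0.9848) = (-1.5391 + -1.9970, 4.2286 + -11.3253) = (-3.5360, -7.0967)
End effector: (-3.5360, -7.0967)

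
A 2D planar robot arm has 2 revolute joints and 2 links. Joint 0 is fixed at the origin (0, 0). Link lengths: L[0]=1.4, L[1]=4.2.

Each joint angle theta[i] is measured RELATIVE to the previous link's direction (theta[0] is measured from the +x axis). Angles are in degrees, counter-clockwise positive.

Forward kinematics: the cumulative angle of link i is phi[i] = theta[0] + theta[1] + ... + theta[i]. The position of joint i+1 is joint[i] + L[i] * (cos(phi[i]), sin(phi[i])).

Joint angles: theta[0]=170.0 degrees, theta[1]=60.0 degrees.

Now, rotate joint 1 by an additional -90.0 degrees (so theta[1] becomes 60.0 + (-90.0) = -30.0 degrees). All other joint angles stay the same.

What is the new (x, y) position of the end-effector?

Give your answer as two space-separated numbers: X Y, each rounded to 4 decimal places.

Answer: -4.5961 2.9428

Derivation:
joint[0] = (0.0000, 0.0000)  (base)
link 0: phi[0] = 170 = 170 deg
  cos(170 deg) = -0.9848, sin(170 deg) = 0.1736
  joint[1] = (0.0000, 0.0000) + 1.4 * (-0.9848, 0.1736) = (0.0000 + -1.3787, 0.0000 + 0.2431) = (-1.3787, 0.2431)
link 1: phi[1] = 170 + -30 = 140 deg
  cos(140 deg) = -0.7660, sin(140 deg) = 0.6428
  joint[2] = (-1.3787, 0.2431) + 4.2 * (-0.7660, 0.6428) = (-1.3787 + -3.2174, 0.2431 + 2.6997) = (-4.5961, 2.9428)
End effector: (-4.5961, 2.9428)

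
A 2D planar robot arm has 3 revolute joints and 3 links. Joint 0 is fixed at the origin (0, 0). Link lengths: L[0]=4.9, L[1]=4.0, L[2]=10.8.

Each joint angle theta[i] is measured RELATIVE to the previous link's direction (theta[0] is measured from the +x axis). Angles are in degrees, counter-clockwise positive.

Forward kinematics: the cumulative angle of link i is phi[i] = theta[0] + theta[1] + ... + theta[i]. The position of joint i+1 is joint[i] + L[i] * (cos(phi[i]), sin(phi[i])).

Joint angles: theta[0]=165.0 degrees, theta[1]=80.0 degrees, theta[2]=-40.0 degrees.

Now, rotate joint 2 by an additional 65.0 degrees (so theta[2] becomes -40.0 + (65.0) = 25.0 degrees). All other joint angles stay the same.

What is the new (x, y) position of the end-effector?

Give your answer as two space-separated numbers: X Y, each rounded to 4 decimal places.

joint[0] = (0.0000, 0.0000)  (base)
link 0: phi[0] = 165 = 165 deg
  cos(165 deg) = -0.9659, sin(165 deg) = 0.2588
  joint[1] = (0.0000, 0.0000) + 4.9 * (-0.9659, 0.2588) = (0.0000 + -4.7330, 0.0000 + 1.2682) = (-4.7330, 1.2682)
link 1: phi[1] = 165 + 80 = 245 deg
  cos(245 deg) = -0.4226, sin(245 deg) = -0.9063
  joint[2] = (-4.7330, 1.2682) + 4 * (-0.4226, -0.9063) = (-4.7330 + -1.6905, 1.2682 + -3.6252) = (-6.4235, -2.3570)
link 2: phi[2] = 165 + 80 + 25 = 270 deg
  cos(270 deg) = -0.0000, sin(270 deg) = -1.0000
  joint[3] = (-6.4235, -2.3570) + 10.8 * (-0.0000, -1.0000) = (-6.4235 + -0.0000, -2.3570 + -10.8000) = (-6.4235, -13.1570)
End effector: (-6.4235, -13.1570)

Answer: -6.4235 -13.1570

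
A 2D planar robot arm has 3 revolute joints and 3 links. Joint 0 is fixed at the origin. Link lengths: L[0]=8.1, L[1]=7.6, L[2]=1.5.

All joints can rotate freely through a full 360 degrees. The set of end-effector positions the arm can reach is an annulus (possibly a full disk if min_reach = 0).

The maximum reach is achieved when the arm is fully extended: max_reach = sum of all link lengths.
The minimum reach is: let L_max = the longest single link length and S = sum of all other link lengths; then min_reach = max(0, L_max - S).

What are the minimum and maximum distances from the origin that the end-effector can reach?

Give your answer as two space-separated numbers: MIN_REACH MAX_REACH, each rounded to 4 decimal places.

Answer: 0.0000 17.2000

Derivation:
Link lengths: [8.1, 7.6, 1.5]
max_reach = 8.1 + 7.6 + 1.5 = 17.2
L_max = max([8.1, 7.6, 1.5]) = 8.1
S (sum of others) = 17.2 - 8.1 = 9.1
min_reach = max(0, 8.1 - 9.1) = max(0, -1) = 0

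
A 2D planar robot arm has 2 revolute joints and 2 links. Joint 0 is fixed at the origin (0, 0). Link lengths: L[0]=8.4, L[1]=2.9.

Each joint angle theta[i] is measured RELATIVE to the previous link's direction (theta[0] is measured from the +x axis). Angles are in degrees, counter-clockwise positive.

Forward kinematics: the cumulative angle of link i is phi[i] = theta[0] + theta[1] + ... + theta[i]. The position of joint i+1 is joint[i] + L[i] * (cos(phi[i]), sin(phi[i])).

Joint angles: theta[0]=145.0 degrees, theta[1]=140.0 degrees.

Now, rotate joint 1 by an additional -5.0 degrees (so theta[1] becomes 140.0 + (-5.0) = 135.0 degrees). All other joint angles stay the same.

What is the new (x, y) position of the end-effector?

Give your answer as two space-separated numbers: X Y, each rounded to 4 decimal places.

Answer: -6.3773 1.9621

Derivation:
joint[0] = (0.0000, 0.0000)  (base)
link 0: phi[0] = 145 = 145 deg
  cos(145 deg) = -0.8192, sin(145 deg) = 0.5736
  joint[1] = (0.0000, 0.0000) + 8.4 * (-0.8192, 0.5736) = (0.0000 + -6.8809, 0.0000 + 4.8180) = (-6.8809, 4.8180)
link 1: phi[1] = 145 + 135 = 280 deg
  cos(280 deg) = 0.1736, sin(280 deg) = -0.9848
  joint[2] = (-6.8809, 4.8180) + 2.9 * (0.1736, -0.9848) = (-6.8809 + 0.5036, 4.8180 + -2.8559) = (-6.3773, 1.9621)
End effector: (-6.3773, 1.9621)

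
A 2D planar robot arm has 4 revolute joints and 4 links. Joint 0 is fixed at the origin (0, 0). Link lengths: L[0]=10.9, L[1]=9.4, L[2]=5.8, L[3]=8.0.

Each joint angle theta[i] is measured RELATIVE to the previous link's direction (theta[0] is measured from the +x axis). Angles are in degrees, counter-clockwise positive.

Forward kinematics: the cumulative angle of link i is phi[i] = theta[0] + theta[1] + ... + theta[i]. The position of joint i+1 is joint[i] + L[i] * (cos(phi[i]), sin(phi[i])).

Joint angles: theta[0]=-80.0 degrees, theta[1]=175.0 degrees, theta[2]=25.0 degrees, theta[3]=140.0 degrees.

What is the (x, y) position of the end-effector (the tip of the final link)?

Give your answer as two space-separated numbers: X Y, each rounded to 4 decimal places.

Answer: -3.2157 -4.2257

Derivation:
joint[0] = (0.0000, 0.0000)  (base)
link 0: phi[0] = -80 = -80 deg
  cos(-80 deg) = 0.1736, sin(-80 deg) = -0.9848
  joint[1] = (0.0000, 0.0000) + 10.9 * (0.1736, -0.9848) = (0.0000 + 1.8928, 0.0000 + -10.7344) = (1.8928, -10.7344)
link 1: phi[1] = -80 + 175 = 95 deg
  cos(95 deg) = -0.0872, sin(95 deg) = 0.9962
  joint[2] = (1.8928, -10.7344) + 9.4 * (-0.0872, 0.9962) = (1.8928 + -0.8193, -10.7344 + 9.3642) = (1.0735, -1.3702)
link 2: phi[2] = -80 + 175 + 25 = 120 deg
  cos(120 deg) = -0.5000, sin(120 deg) = 0.8660
  joint[3] = (1.0735, -1.3702) + 5.8 * (-0.5000, 0.8660) = (1.0735 + -2.9000, -1.3702 + 5.0229) = (-1.8265, 3.6528)
link 3: phi[3] = -80 + 175 + 25 + 140 = 260 deg
  cos(260 deg) = -0.1736, sin(260 deg) = -0.9848
  joint[4] = (-1.8265, 3.6528) + 8 * (-0.1736, -0.9848) = (-1.8265 + -1.3892, 3.6528 + -7.8785) = (-3.2157, -4.2257)
End effector: (-3.2157, -4.2257)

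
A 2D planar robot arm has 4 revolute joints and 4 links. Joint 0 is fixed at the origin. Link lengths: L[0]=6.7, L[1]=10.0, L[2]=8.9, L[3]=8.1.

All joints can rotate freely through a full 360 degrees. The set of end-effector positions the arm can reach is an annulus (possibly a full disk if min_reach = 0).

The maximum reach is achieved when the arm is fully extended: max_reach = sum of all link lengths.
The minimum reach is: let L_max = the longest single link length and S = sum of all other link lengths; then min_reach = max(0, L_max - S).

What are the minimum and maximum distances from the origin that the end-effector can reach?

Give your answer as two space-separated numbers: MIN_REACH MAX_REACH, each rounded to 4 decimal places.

Answer: 0.0000 33.7000

Derivation:
Link lengths: [6.7, 10.0, 8.9, 8.1]
max_reach = 6.7 + 10 + 8.9 + 8.1 = 33.7
L_max = max([6.7, 10.0, 8.9, 8.1]) = 10
S (sum of others) = 33.7 - 10 = 23.7
min_reach = max(0, 10 - 23.7) = max(0, -13.7) = 0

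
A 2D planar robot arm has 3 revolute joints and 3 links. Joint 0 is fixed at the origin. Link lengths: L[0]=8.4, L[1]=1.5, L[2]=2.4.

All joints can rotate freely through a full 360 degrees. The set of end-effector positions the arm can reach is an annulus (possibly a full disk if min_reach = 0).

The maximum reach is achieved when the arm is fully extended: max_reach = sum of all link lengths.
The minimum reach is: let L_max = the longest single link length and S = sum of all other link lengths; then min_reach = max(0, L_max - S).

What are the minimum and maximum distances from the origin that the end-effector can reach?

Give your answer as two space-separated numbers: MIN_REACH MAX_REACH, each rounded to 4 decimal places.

Answer: 4.5000 12.3000

Derivation:
Link lengths: [8.4, 1.5, 2.4]
max_reach = 8.4 + 1.5 + 2.4 = 12.3
L_max = max([8.4, 1.5, 2.4]) = 8.4
S (sum of others) = 12.3 - 8.4 = 3.9
min_reach = max(0, 8.4 - 3.9) = max(0, 4.5) = 4.5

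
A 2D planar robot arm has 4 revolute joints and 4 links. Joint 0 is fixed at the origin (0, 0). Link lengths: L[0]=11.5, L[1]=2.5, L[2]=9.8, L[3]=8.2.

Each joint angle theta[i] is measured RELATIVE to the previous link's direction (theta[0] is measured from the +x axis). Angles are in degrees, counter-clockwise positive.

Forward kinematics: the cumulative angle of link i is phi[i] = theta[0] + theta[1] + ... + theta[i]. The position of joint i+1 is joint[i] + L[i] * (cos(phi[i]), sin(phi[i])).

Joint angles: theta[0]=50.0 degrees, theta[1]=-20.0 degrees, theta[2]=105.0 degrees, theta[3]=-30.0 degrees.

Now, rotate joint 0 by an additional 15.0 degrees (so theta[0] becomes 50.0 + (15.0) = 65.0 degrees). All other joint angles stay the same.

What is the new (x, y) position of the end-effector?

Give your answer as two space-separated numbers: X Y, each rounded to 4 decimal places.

joint[0] = (0.0000, 0.0000)  (base)
link 0: phi[0] = 65 = 65 deg
  cos(65 deg) = 0.4226, sin(65 deg) = 0.9063
  joint[1] = (0.0000, 0.0000) + 11.5 * (0.4226, 0.9063) = (0.0000 + 4.8601, 0.0000 + 10.4225) = (4.8601, 10.4225)
link 1: phi[1] = 65 + -20 = 45 deg
  cos(45 deg) = 0.7071, sin(45 deg) = 0.7071
  joint[2] = (4.8601, 10.4225) + 2.5 * (0.7071, 0.7071) = (4.8601 + 1.7678, 10.4225 + 1.7678) = (6.6279, 12.1903)
link 2: phi[2] = 65 + -20 + 105 = 150 deg
  cos(150 deg) = -0.8660, sin(150 deg) = 0.5000
  joint[3] = (6.6279, 12.1903) + 9.8 * (-0.8660, 0.5000) = (6.6279 + -8.4870, 12.1903 + 4.9000) = (-1.8592, 17.0903)
link 3: phi[3] = 65 + -20 + 105 + -30 = 120 deg
  cos(120 deg) = -0.5000, sin(120 deg) = 0.8660
  joint[4] = (-1.8592, 17.0903) + 8.2 * (-0.5000, 0.8660) = (-1.8592 + -4.1000, 17.0903 + 7.1014) = (-5.9592, 24.1917)
End effector: (-5.9592, 24.1917)

Answer: -5.9592 24.1917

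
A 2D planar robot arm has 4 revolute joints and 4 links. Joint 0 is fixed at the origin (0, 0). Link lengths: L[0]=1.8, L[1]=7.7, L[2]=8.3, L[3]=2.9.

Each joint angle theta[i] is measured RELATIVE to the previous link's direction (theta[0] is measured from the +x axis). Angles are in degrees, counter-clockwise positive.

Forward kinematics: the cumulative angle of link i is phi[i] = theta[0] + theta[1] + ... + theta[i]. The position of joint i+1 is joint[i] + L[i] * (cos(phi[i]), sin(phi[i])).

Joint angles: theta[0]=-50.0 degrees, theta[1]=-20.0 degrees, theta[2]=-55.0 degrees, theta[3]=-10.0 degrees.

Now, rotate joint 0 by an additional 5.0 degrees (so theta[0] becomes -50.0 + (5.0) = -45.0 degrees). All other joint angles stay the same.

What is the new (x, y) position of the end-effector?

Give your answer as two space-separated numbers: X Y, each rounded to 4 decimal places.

joint[0] = (0.0000, 0.0000)  (base)
link 0: phi[0] = -45 = -45 deg
  cos(-45 deg) = 0.7071, sin(-45 deg) = -0.7071
  joint[1] = (0.0000, 0.0000) + 1.8 * (0.7071, -0.7071) = (0.0000 + 1.2728, 0.0000 + -1.2728) = (1.2728, -1.2728)
link 1: phi[1] = -45 + -20 = -65 deg
  cos(-65 deg) = 0.4226, sin(-65 deg) = -0.9063
  joint[2] = (1.2728, -1.2728) + 7.7 * (0.4226, -0.9063) = (1.2728 + 3.2542, -1.2728 + -6.9786) = (4.5270, -8.2514)
link 2: phi[2] = -45 + -20 + -55 = -120 deg
  cos(-120 deg) = -0.5000, sin(-120 deg) = -0.8660
  joint[3] = (4.5270, -8.2514) + 8.3 * (-0.5000, -0.8660) = (4.5270 + -4.1500, -8.2514 + -7.1880) = (0.3770, -15.4394)
link 3: phi[3] = -45 + -20 + -55 + -10 = -130 deg
  cos(-130 deg) = -0.6428, sin(-130 deg) = -0.7660
  joint[4] = (0.3770, -15.4394) + 2.9 * (-0.6428, -0.7660) = (0.3770 + -1.8641, -15.4394 + -2.2215) = (-1.4871, -17.6609)
End effector: (-1.4871, -17.6609)

Answer: -1.4871 -17.6609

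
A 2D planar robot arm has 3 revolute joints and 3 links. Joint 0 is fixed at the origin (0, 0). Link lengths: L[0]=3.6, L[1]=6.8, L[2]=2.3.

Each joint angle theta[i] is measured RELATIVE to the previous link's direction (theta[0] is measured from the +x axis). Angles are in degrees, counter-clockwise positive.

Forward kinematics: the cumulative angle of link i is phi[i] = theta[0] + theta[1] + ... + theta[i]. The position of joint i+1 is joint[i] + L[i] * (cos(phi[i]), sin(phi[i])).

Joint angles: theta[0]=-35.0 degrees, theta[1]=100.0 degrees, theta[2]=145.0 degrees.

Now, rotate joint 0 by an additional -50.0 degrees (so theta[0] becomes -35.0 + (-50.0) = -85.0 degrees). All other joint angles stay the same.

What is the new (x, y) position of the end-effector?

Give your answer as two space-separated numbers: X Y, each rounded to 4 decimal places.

joint[0] = (0.0000, 0.0000)  (base)
link 0: phi[0] = -85 = -85 deg
  cos(-85 deg) = 0.0872, sin(-85 deg) = -0.9962
  joint[1] = (0.0000, 0.0000) + 3.6 * (0.0872, -0.9962) = (0.0000 + 0.3138, 0.0000 + -3.5863) = (0.3138, -3.5863)
link 1: phi[1] = -85 + 100 = 15 deg
  cos(15 deg) = 0.9659, sin(15 deg) = 0.2588
  joint[2] = (0.3138, -3.5863) + 6.8 * (0.9659, 0.2588) = (0.3138 + 6.5683, -3.5863 + 1.7600) = (6.8821, -1.8263)
link 2: phi[2] = -85 + 100 + 145 = 160 deg
  cos(160 deg) = -0.9397, sin(160 deg) = 0.3420
  joint[3] = (6.8821, -1.8263) + 2.3 * (-0.9397, 0.3420) = (6.8821 + -2.1613, -1.8263 + 0.7866) = (4.7208, -1.0397)
End effector: (4.7208, -1.0397)

Answer: 4.7208 -1.0397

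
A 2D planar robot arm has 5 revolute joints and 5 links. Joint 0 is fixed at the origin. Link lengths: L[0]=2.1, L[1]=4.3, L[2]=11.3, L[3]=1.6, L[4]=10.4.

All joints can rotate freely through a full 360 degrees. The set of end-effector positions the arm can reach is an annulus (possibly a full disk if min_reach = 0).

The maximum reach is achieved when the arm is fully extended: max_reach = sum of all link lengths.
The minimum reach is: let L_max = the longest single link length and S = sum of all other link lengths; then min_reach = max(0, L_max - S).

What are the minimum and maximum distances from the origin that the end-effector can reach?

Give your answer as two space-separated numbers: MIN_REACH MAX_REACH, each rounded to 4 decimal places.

Answer: 0.0000 29.7000

Derivation:
Link lengths: [2.1, 4.3, 11.3, 1.6, 10.4]
max_reach = 2.1 + 4.3 + 11.3 + 1.6 + 10.4 = 29.7
L_max = max([2.1, 4.3, 11.3, 1.6, 10.4]) = 11.3
S (sum of others) = 29.7 - 11.3 = 18.4
min_reach = max(0, 11.3 - 18.4) = max(0, -7.1) = 0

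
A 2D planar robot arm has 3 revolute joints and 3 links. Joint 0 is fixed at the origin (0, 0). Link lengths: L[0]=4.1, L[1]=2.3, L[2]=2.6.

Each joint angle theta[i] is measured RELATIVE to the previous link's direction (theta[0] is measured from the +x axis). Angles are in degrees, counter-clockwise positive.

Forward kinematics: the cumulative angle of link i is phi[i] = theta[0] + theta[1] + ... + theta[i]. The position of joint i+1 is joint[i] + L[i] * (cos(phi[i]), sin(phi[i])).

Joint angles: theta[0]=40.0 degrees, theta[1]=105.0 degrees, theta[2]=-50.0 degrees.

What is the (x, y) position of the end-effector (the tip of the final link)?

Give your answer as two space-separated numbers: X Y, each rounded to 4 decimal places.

joint[0] = (0.0000, 0.0000)  (base)
link 0: phi[0] = 40 = 40 deg
  cos(40 deg) = 0.7660, sin(40 deg) = 0.6428
  joint[1] = (0.0000, 0.0000) + 4.1 * (0.7660, 0.6428) = (0.0000 + 3.1408, 0.0000 + 2.6354) = (3.1408, 2.6354)
link 1: phi[1] = 40 + 105 = 145 deg
  cos(145 deg) = -0.8192, sin(145 deg) = 0.5736
  joint[2] = (3.1408, 2.6354) + 2.3 * (-0.8192, 0.5736) = (3.1408 + -1.8840, 2.6354 + 1.3192) = (1.2567, 3.9547)
link 2: phi[2] = 40 + 105 + -50 = 95 deg
  cos(95 deg) = -0.0872, sin(95 deg) = 0.9962
  joint[3] = (1.2567, 3.9547) + 2.6 * (-0.0872, 0.9962) = (1.2567 + -0.2266, 3.9547 + 2.5901) = (1.0301, 6.5448)
End effector: (1.0301, 6.5448)

Answer: 1.0301 6.5448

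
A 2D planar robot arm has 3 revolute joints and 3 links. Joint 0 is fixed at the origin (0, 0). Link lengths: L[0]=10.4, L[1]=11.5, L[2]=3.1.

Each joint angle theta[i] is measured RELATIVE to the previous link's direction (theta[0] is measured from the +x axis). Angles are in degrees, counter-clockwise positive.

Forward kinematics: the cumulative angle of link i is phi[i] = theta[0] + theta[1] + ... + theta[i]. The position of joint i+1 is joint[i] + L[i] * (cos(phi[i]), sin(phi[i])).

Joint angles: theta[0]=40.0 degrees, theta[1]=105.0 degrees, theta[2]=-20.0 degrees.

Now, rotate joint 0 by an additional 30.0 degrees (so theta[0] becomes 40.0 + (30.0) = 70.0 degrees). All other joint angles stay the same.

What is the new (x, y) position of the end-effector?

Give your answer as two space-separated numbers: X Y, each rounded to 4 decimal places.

Answer: -10.7088 12.0852

Derivation:
joint[0] = (0.0000, 0.0000)  (base)
link 0: phi[0] = 70 = 70 deg
  cos(70 deg) = 0.3420, sin(70 deg) = 0.9397
  joint[1] = (0.0000, 0.0000) + 10.4 * (0.3420, 0.9397) = (0.0000 + 3.5570, 0.0000 + 9.7728) = (3.5570, 9.7728)
link 1: phi[1] = 70 + 105 = 175 deg
  cos(175 deg) = -0.9962, sin(175 deg) = 0.0872
  joint[2] = (3.5570, 9.7728) + 11.5 * (-0.9962, 0.0872) = (3.5570 + -11.4562, 9.7728 + 1.0023) = (-7.8992, 10.7751)
link 2: phi[2] = 70 + 105 + -20 = 155 deg
  cos(155 deg) = -0.9063, sin(155 deg) = 0.4226
  joint[3] = (-7.8992, 10.7751) + 3.1 * (-0.9063, 0.4226) = (-7.8992 + -2.8096, 10.7751 + 1.3101) = (-10.7088, 12.0852)
End effector: (-10.7088, 12.0852)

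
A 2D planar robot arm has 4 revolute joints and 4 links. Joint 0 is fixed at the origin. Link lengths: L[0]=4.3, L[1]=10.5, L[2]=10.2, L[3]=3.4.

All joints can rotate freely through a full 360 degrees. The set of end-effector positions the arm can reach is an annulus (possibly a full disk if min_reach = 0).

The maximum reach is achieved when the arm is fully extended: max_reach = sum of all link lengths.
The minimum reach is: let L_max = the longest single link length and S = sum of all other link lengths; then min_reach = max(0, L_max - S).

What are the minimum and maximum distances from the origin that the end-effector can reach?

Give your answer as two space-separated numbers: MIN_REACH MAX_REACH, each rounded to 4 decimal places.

Link lengths: [4.3, 10.5, 10.2, 3.4]
max_reach = 4.3 + 10.5 + 10.2 + 3.4 = 28.4
L_max = max([4.3, 10.5, 10.2, 3.4]) = 10.5
S (sum of others) = 28.4 - 10.5 = 17.9
min_reach = max(0, 10.5 - 17.9) = max(0, -7.4) = 0

Answer: 0.0000 28.4000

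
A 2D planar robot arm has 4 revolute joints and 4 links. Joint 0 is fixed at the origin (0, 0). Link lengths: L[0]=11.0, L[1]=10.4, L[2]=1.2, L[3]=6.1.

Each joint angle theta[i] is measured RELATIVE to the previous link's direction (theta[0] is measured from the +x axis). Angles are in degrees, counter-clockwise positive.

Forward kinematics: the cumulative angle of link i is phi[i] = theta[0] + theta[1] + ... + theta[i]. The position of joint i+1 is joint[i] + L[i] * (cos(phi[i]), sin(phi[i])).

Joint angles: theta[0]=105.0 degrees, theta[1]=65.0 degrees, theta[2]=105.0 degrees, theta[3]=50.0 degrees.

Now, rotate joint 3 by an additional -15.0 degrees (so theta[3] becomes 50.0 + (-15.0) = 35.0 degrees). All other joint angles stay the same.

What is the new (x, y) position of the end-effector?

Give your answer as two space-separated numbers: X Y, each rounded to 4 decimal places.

Answer: -9.0634 6.5628

Derivation:
joint[0] = (0.0000, 0.0000)  (base)
link 0: phi[0] = 105 = 105 deg
  cos(105 deg) = -0.2588, sin(105 deg) = 0.9659
  joint[1] = (0.0000, 0.0000) + 11 * (-0.2588, 0.9659) = (0.0000 + -2.8470, 0.0000 + 10.6252) = (-2.8470, 10.6252)
link 1: phi[1] = 105 + 65 = 170 deg
  cos(170 deg) = -0.9848, sin(170 deg) = 0.1736
  joint[2] = (-2.8470, 10.6252) + 10.4 * (-0.9848, 0.1736) = (-2.8470 + -10.2420, 10.6252 + 1.8059) = (-13.0890, 12.4311)
link 2: phi[2] = 105 + 65 + 105 = 275 deg
  cos(275 deg) = 0.0872, sin(275 deg) = -0.9962
  joint[3] = (-13.0890, 12.4311) + 1.2 * (0.0872, -0.9962) = (-13.0890 + 0.1046, 12.4311 + -1.1954) = (-12.9844, 11.2357)
link 3: phi[3] = 105 + 65 + 105 + 35 = 310 deg
  cos(310 deg) = 0.6428, sin(310 deg) = -0.7660
  joint[4] = (-12.9844, 11.2357) + 6.1 * (0.6428, -0.7660) = (-12.9844 + 3.9210, 11.2357 + -4.6729) = (-9.0634, 6.5628)
End effector: (-9.0634, 6.5628)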